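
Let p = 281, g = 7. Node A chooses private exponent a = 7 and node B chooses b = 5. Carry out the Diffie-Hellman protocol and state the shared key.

53

Node B sends B = g^b mod p = 7^5 mod 281.
7^1 ≡ 7 (mod 281)
7^2 = (7^1)^2 ≡ 7^2 = 49 ≡ 49 (mod 281)
7^4 = (7^2)^2 ≡ 49^2 = 2401 ≡ 153 (mod 281)
7^5 = 7^4 · 7^1 ≡ 153 · 7 ≡ 228 (mod 281).
So B = 228. Node A then computes K = B^a mod p = 228^7 mod 281.
228^1 ≡ 228 (mod 281)
228^2 = (228^1)^2 ≡ 228^2 = 51984 ≡ 280 (mod 281)
228^4 = (228^2)^2 ≡ 280^2 = 78400 ≡ 1 (mod 281)
228^7 = 228^4 · 228^2 · 228^1 ≡ 1 · 280 · 228 ≡ 53 (mod 281).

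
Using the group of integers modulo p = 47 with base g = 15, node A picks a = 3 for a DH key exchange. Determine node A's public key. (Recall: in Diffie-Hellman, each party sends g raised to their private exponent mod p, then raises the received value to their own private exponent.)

38

Public value = 15^3 (mod 47).
15^1 ≡ 15 (mod 47)
15^2 = (15^1)^2 ≡ 15^2 = 225 ≡ 37 (mod 47)
15^3 = 15^2 · 15^1 ≡ 37 · 15 ≡ 38 (mod 47).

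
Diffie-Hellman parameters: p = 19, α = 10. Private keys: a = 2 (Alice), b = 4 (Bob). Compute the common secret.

Bob sends B = α^b mod p = 10^4 mod 19.
10^1 ≡ 10 (mod 19)
10^2 = (10^1)^2 ≡ 10^2 = 100 ≡ 5 (mod 19)
10^4 = (10^2)^2 ≡ 5^2 = 25 ≡ 6 (mod 19)
So B = 6. Alice then computes K = B^a mod p = 6^2 mod 19.
6^1 ≡ 6 (mod 19)
6^2 = (6^1)^2 ≡ 6^2 = 36 ≡ 17 (mod 19)

17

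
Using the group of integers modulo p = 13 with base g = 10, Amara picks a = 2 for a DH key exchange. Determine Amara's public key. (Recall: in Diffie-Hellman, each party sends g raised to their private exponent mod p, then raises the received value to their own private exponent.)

9

Public value = 10^2 mod 13.
10^1 ≡ 10 (mod 13)
10^2 = (10^1)^2 ≡ 10^2 = 100 ≡ 9 (mod 13)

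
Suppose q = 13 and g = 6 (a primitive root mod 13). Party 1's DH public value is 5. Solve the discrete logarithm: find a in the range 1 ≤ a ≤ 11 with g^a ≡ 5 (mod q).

9

Try successive powers of 6 modulo 13:
6^1 ≡ 6
6^2 ≡ 10
6^3 ≡ 8
6^4 ≡ 9
6^5 ≡ 2
6^6 ≡ 12
6^7 ≡ 7
6^8 ≡ 3
6^9 ≡ 5
Found: a = 9.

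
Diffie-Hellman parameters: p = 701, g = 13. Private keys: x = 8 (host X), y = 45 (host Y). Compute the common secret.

89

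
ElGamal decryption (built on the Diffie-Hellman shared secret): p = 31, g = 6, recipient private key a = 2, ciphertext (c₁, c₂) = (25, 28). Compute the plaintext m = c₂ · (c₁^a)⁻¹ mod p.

Shared mask s = c₁^a mod p = 25^2 mod 31.
25^1 ≡ 25 (mod 31)
25^2 = (25^1)^2 ≡ 25^2 = 625 ≡ 5 (mod 31)
So s = 5; s⁻¹ ≡ 25 (mod 31).
m = c₂ · s⁻¹ mod 31 = 28 · 25 mod 31 = 18.

18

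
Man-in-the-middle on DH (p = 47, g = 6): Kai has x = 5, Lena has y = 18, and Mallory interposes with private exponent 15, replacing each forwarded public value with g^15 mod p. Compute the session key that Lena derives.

Lena receives Mallory's public value M = 6^15 mod 47 instead of the honest one.
6^1 ≡ 6 (mod 47)
6^2 = (6^1)^2 ≡ 6^2 = 36 ≡ 36 (mod 47)
6^4 = (6^2)^2 ≡ 36^2 = 1296 ≡ 27 (mod 47)
6^8 = (6^4)^2 ≡ 27^2 = 729 ≡ 24 (mod 47)
6^15 = 6^8 · 6^4 · 6^2 · 6^1 ≡ 24 · 27 · 36 · 6 ≡ 2 (mod 47).
So M = 2. Lena computes K = M^18 mod 47.
2^1 ≡ 2 (mod 47)
2^2 = (2^1)^2 ≡ 2^2 = 4 ≡ 4 (mod 47)
2^4 = (2^2)^2 ≡ 4^2 = 16 ≡ 16 (mod 47)
2^8 = (2^4)^2 ≡ 16^2 = 256 ≡ 21 (mod 47)
2^16 = (2^8)^2 ≡ 21^2 = 441 ≡ 18 (mod 47)
2^18 = 2^16 · 2^2 ≡ 18 · 4 ≡ 25 (mod 47).

25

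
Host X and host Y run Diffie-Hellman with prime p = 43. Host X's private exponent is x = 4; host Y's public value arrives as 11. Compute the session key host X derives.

21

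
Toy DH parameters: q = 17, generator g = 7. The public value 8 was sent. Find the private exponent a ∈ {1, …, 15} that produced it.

Try successive powers of 7 modulo 17:
7^1 ≡ 7
7^2 ≡ 15
7^3 ≡ 3
7^4 ≡ 4
7^5 ≡ 11
7^6 ≡ 9
7^7 ≡ 12
7^8 ≡ 16
7^9 ≡ 10
7^10 ≡ 2
7^11 ≡ 14
7^12 ≡ 13
7^13 ≡ 6
7^14 ≡ 8
Found: a = 14.

14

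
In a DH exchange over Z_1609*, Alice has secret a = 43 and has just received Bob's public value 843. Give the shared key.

1415

Shared key K = 843^43 mod 1609.
843^1 ≡ 843 (mod 1609)
843^2 = (843^1)^2 ≡ 843^2 = 710649 ≡ 1080 (mod 1609)
843^4 = (843^2)^2 ≡ 1080^2 = 1166400 ≡ 1484 (mod 1609)
843^8 = (843^4)^2 ≡ 1484^2 = 2202256 ≡ 1144 (mod 1609)
843^16 = (843^8)^2 ≡ 1144^2 = 1308736 ≡ 619 (mod 1609)
843^32 = (843^16)^2 ≡ 619^2 = 383161 ≡ 219 (mod 1609)
843^43 = 843^32 · 843^8 · 843^2 · 843^1 ≡ 219 · 1144 · 1080 · 843 ≡ 1415 (mod 1609).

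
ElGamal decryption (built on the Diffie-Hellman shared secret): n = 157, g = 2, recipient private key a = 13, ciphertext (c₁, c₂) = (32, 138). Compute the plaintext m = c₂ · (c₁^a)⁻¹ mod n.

Shared mask s = c₁^a mod n = 32^13 mod 157.
32^1 ≡ 32 (mod 157)
32^2 = (32^1)^2 ≡ 32^2 = 1024 ≡ 82 (mod 157)
32^4 = (32^2)^2 ≡ 82^2 = 6724 ≡ 130 (mod 157)
32^8 = (32^4)^2 ≡ 130^2 = 16900 ≡ 101 (mod 157)
32^13 = 32^8 · 32^4 · 32^1 ≡ 101 · 130 · 32 ≡ 28 (mod 157).
So s = 28; s⁻¹ ≡ 129 (mod 157).
m = c₂ · s⁻¹ mod 157 = 138 · 129 mod 157 = 61.

61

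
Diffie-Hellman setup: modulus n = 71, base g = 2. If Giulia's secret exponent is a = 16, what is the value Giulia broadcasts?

Public value = 2^16 (mod 71).
2^1 ≡ 2 (mod 71)
2^2 = (2^1)^2 ≡ 2^2 = 4 ≡ 4 (mod 71)
2^4 = (2^2)^2 ≡ 4^2 = 16 ≡ 16 (mod 71)
2^8 = (2^4)^2 ≡ 16^2 = 256 ≡ 43 (mod 71)
2^16 = (2^8)^2 ≡ 43^2 = 1849 ≡ 3 (mod 71)

3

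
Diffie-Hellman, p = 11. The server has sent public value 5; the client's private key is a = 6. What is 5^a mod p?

5

Shared key K = 5^6 mod 11.
5^1 ≡ 5 (mod 11)
5^2 = (5^1)^2 ≡ 5^2 = 25 ≡ 3 (mod 11)
5^4 = (5^2)^2 ≡ 3^2 = 9 ≡ 9 (mod 11)
5^6 = 5^4 · 5^2 ≡ 9 · 3 ≡ 5 (mod 11).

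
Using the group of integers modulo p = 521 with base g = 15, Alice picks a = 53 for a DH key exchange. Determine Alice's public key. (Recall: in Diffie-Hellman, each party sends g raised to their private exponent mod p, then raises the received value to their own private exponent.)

312

Public value = 15^53 (mod 521).
15^1 ≡ 15 (mod 521)
15^2 = (15^1)^2 ≡ 15^2 = 225 ≡ 225 (mod 521)
15^4 = (15^2)^2 ≡ 225^2 = 50625 ≡ 88 (mod 521)
15^8 = (15^4)^2 ≡ 88^2 = 7744 ≡ 450 (mod 521)
15^16 = (15^8)^2 ≡ 450^2 = 202500 ≡ 352 (mod 521)
15^32 = (15^16)^2 ≡ 352^2 = 123904 ≡ 427 (mod 521)
15^53 = 15^32 · 15^16 · 15^4 · 15^1 ≡ 427 · 352 · 88 · 15 ≡ 312 (mod 521).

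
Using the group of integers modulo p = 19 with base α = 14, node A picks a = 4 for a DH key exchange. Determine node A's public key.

Public value = 14^4 (mod 19).
14^1 ≡ 14 (mod 19)
14^2 = (14^1)^2 ≡ 14^2 = 196 ≡ 6 (mod 19)
14^4 = (14^2)^2 ≡ 6^2 = 36 ≡ 17 (mod 19)

17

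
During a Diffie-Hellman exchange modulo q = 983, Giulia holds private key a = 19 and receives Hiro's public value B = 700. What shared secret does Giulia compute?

Shared key K = 700^19 mod 983.
700^1 ≡ 700 (mod 983)
700^2 = (700^1)^2 ≡ 700^2 = 490000 ≡ 466 (mod 983)
700^4 = (700^2)^2 ≡ 466^2 = 217156 ≡ 896 (mod 983)
700^8 = (700^4)^2 ≡ 896^2 = 802816 ≡ 688 (mod 983)
700^16 = (700^8)^2 ≡ 688^2 = 473344 ≡ 521 (mod 983)
700^19 = 700^16 · 700^2 · 700^1 ≡ 521 · 466 · 700 ≡ 313 (mod 983).

313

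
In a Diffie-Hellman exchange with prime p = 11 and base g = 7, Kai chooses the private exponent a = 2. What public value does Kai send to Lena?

Public value = 7^2 (mod 11).
7^1 ≡ 7 (mod 11)
7^2 = (7^1)^2 ≡ 7^2 = 49 ≡ 5 (mod 11)

5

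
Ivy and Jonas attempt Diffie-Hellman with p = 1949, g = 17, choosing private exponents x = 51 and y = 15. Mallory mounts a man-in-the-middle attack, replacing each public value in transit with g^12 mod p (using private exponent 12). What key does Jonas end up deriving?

Jonas receives Mallory's public value M = 17^12 mod 1949 instead of the honest one.
17^1 ≡ 17 (mod 1949)
17^2 = (17^1)^2 ≡ 17^2 = 289 ≡ 289 (mod 1949)
17^4 = (17^2)^2 ≡ 289^2 = 83521 ≡ 1663 (mod 1949)
17^8 = (17^4)^2 ≡ 1663^2 = 2765569 ≡ 1887 (mod 1949)
17^12 = 17^8 · 17^4 ≡ 1887 · 1663 ≡ 191 (mod 1949).
So M = 191. Jonas computes K = M^15 mod 1949.
191^1 ≡ 191 (mod 1949)
191^2 = (191^1)^2 ≡ 191^2 = 36481 ≡ 1399 (mod 1949)
191^4 = (191^2)^2 ≡ 1399^2 = 1957201 ≡ 405 (mod 1949)
191^8 = (191^4)^2 ≡ 405^2 = 164025 ≡ 309 (mod 1949)
191^15 = 191^8 · 191^4 · 191^2 · 191^1 ≡ 309 · 405 · 1399 · 191 ≡ 255 (mod 1949).

255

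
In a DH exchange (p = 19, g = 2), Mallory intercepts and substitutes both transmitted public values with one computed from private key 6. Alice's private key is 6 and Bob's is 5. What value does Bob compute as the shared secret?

Bob receives Mallory's public value M = 2^6 mod 19 instead of the honest one.
2^1 ≡ 2 (mod 19)
2^2 = (2^1)^2 ≡ 2^2 = 4 ≡ 4 (mod 19)
2^4 = (2^2)^2 ≡ 4^2 = 16 ≡ 16 (mod 19)
2^6 = 2^4 · 2^2 ≡ 16 · 4 ≡ 7 (mod 19).
So M = 7. Bob computes K = M^5 mod 19.
7^1 ≡ 7 (mod 19)
7^2 = (7^1)^2 ≡ 7^2 = 49 ≡ 11 (mod 19)
7^4 = (7^2)^2 ≡ 11^2 = 121 ≡ 7 (mod 19)
7^5 = 7^4 · 7^1 ≡ 7 · 7 ≡ 11 (mod 19).

11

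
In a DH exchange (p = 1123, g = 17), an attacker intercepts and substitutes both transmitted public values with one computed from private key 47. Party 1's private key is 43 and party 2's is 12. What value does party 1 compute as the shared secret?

Party 1 receives an attacker's public value M = 17^47 mod 1123 instead of the honest one.
17^1 ≡ 17 (mod 1123)
17^2 = (17^1)^2 ≡ 17^2 = 289 ≡ 289 (mod 1123)
17^4 = (17^2)^2 ≡ 289^2 = 83521 ≡ 419 (mod 1123)
17^8 = (17^4)^2 ≡ 419^2 = 175561 ≡ 373 (mod 1123)
17^16 = (17^8)^2 ≡ 373^2 = 139129 ≡ 1000 (mod 1123)
17^32 = (17^16)^2 ≡ 1000^2 = 1000000 ≡ 530 (mod 1123)
17^47 = 17^32 · 17^8 · 17^4 · 17^2 · 17^1 ≡ 530 · 373 · 419 · 289 · 17 ≡ 327 (mod 1123).
So M = 327. Party 1 computes K = M^43 mod 1123.
327^1 ≡ 327 (mod 1123)
327^2 = (327^1)^2 ≡ 327^2 = 106929 ≡ 244 (mod 1123)
327^4 = (327^2)^2 ≡ 244^2 = 59536 ≡ 17 (mod 1123)
327^8 = (327^4)^2 ≡ 17^2 = 289 ≡ 289 (mod 1123)
327^16 = (327^8)^2 ≡ 289^2 = 83521 ≡ 419 (mod 1123)
327^32 = (327^16)^2 ≡ 419^2 = 175561 ≡ 373 (mod 1123)
327^43 = 327^32 · 327^8 · 327^2 · 327^1 ≡ 373 · 289 · 244 · 327 ≡ 518 (mod 1123).

518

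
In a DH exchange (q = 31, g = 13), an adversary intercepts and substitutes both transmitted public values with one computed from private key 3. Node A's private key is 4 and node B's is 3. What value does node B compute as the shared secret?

Node B receives an adversary's public value M = 13^3 mod 31 instead of the honest one.
13^1 ≡ 13 (mod 31)
13^2 = (13^1)^2 ≡ 13^2 = 169 ≡ 14 (mod 31)
13^3 = 13^2 · 13^1 ≡ 14 · 13 ≡ 27 (mod 31).
So M = 27. Node B computes K = M^3 mod 31.
27^1 ≡ 27 (mod 31)
27^2 = (27^1)^2 ≡ 27^2 = 729 ≡ 16 (mod 31)
27^3 = 27^2 · 27^1 ≡ 16 · 27 ≡ 29 (mod 31).

29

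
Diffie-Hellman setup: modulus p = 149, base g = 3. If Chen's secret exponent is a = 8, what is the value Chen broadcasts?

5

Public value = 3^{8} \pmod{149}.
3^1 ≡ 3 (mod 149)
3^2 = (3^1)^2 ≡ 3^2 = 9 ≡ 9 (mod 149)
3^4 = (3^2)^2 ≡ 9^2 = 81 ≡ 81 (mod 149)
3^8 = (3^4)^2 ≡ 81^2 = 6561 ≡ 5 (mod 149)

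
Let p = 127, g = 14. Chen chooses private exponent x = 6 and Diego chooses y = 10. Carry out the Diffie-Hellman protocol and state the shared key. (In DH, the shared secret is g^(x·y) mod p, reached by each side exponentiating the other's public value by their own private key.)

94

Chen sends A = g^x mod p = 14^6 mod 127.
14^1 ≡ 14 (mod 127)
14^2 = (14^1)^2 ≡ 14^2 = 196 ≡ 69 (mod 127)
14^4 = (14^2)^2 ≡ 69^2 = 4761 ≡ 62 (mod 127)
14^6 = 14^4 · 14^2 ≡ 62 · 69 ≡ 87 (mod 127).
So A = 87. Diego then computes K = A^y mod p = 87^10 mod 127.
87^1 ≡ 87 (mod 127)
87^2 = (87^1)^2 ≡ 87^2 = 7569 ≡ 76 (mod 127)
87^4 = (87^2)^2 ≡ 76^2 = 5776 ≡ 61 (mod 127)
87^8 = (87^4)^2 ≡ 61^2 = 3721 ≡ 38 (mod 127)
87^10 = 87^8 · 87^2 ≡ 38 · 76 ≡ 94 (mod 127).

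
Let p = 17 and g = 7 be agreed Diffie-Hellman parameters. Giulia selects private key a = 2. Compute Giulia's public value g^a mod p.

15

Public value = 7^2 mod 17.
7^1 ≡ 7 (mod 17)
7^2 = (7^1)^2 ≡ 7^2 = 49 ≡ 15 (mod 17)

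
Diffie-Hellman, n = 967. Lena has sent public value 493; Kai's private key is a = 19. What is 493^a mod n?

898

Shared key K = 493^19 mod 967.
493^1 ≡ 493 (mod 967)
493^2 = (493^1)^2 ≡ 493^2 = 243049 ≡ 332 (mod 967)
493^4 = (493^2)^2 ≡ 332^2 = 110224 ≡ 953 (mod 967)
493^8 = (493^4)^2 ≡ 953^2 = 908209 ≡ 196 (mod 967)
493^16 = (493^8)^2 ≡ 196^2 = 38416 ≡ 703 (mod 967)
493^19 = 493^16 · 493^2 · 493^1 ≡ 703 · 332 · 493 ≡ 898 (mod 967).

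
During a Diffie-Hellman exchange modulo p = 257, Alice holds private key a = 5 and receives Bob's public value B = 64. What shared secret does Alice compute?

Shared key K = 64^5 mod 257.
64^1 ≡ 64 (mod 257)
64^2 = (64^1)^2 ≡ 64^2 = 4096 ≡ 241 (mod 257)
64^4 = (64^2)^2 ≡ 241^2 = 58081 ≡ 256 (mod 257)
64^5 = 64^4 · 64^1 ≡ 256 · 64 ≡ 193 (mod 257).

193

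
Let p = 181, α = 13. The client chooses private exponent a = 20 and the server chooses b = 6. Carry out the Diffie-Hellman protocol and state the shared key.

48

The server sends B = α^b mod p = 13^6 mod 181.
13^1 ≡ 13 (mod 181)
13^2 = (13^1)^2 ≡ 13^2 = 169 ≡ 169 (mod 181)
13^4 = (13^2)^2 ≡ 169^2 = 28561 ≡ 144 (mod 181)
13^6 = 13^4 · 13^2 ≡ 144 · 169 ≡ 82 (mod 181).
So B = 82. The client then computes K = B^a mod p = 82^20 mod 181.
82^1 ≡ 82 (mod 181)
82^2 = (82^1)^2 ≡ 82^2 = 6724 ≡ 27 (mod 181)
82^4 = (82^2)^2 ≡ 27^2 = 729 ≡ 5 (mod 181)
82^8 = (82^4)^2 ≡ 5^2 = 25 ≡ 25 (mod 181)
82^16 = (82^8)^2 ≡ 25^2 = 625 ≡ 82 (mod 181)
82^20 = 82^16 · 82^4 ≡ 82 · 5 ≡ 48 (mod 181).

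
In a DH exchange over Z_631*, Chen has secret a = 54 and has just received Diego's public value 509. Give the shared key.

312

Shared key K = 509^54 mod 631.
509^1 ≡ 509 (mod 631)
509^2 = (509^1)^2 ≡ 509^2 = 259081 ≡ 371 (mod 631)
509^4 = (509^2)^2 ≡ 371^2 = 137641 ≡ 83 (mod 631)
509^8 = (509^4)^2 ≡ 83^2 = 6889 ≡ 579 (mod 631)
509^16 = (509^8)^2 ≡ 579^2 = 335241 ≡ 180 (mod 631)
509^32 = (509^16)^2 ≡ 180^2 = 32400 ≡ 219 (mod 631)
509^54 = 509^32 · 509^16 · 509^4 · 509^2 ≡ 219 · 180 · 83 · 371 ≡ 312 (mod 631).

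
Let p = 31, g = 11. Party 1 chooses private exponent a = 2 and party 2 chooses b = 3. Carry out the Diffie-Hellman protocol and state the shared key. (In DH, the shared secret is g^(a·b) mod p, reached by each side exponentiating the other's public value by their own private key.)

4

Party 1 sends A = g^a mod p = 11^2 mod 31.
11^1 ≡ 11 (mod 31)
11^2 = (11^1)^2 ≡ 11^2 = 121 ≡ 28 (mod 31)
So A = 28. Party 2 then computes K = A^b mod p = 28^3 mod 31.
28^1 ≡ 28 (mod 31)
28^2 = (28^1)^2 ≡ 28^2 = 784 ≡ 9 (mod 31)
28^3 = 28^2 · 28^1 ≡ 9 · 28 ≡ 4 (mod 31).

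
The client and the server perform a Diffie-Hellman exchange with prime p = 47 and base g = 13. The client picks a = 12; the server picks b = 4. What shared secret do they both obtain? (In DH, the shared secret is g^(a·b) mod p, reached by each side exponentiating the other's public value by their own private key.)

28

The server sends B = g^b mod p = 13^4 mod 47.
13^1 ≡ 13 (mod 47)
13^2 = (13^1)^2 ≡ 13^2 = 169 ≡ 28 (mod 47)
13^4 = (13^2)^2 ≡ 28^2 = 784 ≡ 32 (mod 47)
So B = 32. The client then computes K = B^a mod p = 32^12 mod 47.
32^1 ≡ 32 (mod 47)
32^2 = (32^1)^2 ≡ 32^2 = 1024 ≡ 37 (mod 47)
32^4 = (32^2)^2 ≡ 37^2 = 1369 ≡ 6 (mod 47)
32^8 = (32^4)^2 ≡ 6^2 = 36 ≡ 36 (mod 47)
32^12 = 32^8 · 32^4 ≡ 36 · 6 ≡ 28 (mod 47).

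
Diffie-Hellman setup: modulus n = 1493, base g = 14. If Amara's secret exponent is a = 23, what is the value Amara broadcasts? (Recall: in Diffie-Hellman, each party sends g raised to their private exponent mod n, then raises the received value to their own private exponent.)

622

Public value = 14^23 (mod 1493).
14^1 ≡ 14 (mod 1493)
14^2 = (14^1)^2 ≡ 14^2 = 196 ≡ 196 (mod 1493)
14^4 = (14^2)^2 ≡ 196^2 = 38416 ≡ 1091 (mod 1493)
14^8 = (14^4)^2 ≡ 1091^2 = 1190281 ≡ 360 (mod 1493)
14^16 = (14^8)^2 ≡ 360^2 = 129600 ≡ 1202 (mod 1493)
14^23 = 14^16 · 14^4 · 14^2 · 14^1 ≡ 1202 · 1091 · 196 · 14 ≡ 622 (mod 1493).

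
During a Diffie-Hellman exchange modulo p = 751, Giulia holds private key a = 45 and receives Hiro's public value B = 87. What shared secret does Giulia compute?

117

Shared key K = 87^45 mod 751.
87^1 ≡ 87 (mod 751)
87^2 = (87^1)^2 ≡ 87^2 = 7569 ≡ 59 (mod 751)
87^4 = (87^2)^2 ≡ 59^2 = 3481 ≡ 477 (mod 751)
87^8 = (87^4)^2 ≡ 477^2 = 227529 ≡ 727 (mod 751)
87^16 = (87^8)^2 ≡ 727^2 = 528529 ≡ 576 (mod 751)
87^32 = (87^16)^2 ≡ 576^2 = 331776 ≡ 585 (mod 751)
87^45 = 87^32 · 87^8 · 87^4 · 87^1 ≡ 585 · 727 · 477 · 87 ≡ 117 (mod 751).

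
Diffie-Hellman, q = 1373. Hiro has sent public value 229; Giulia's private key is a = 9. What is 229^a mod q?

764

Shared key K = 229^9 mod 1373.
229^1 ≡ 229 (mod 1373)
229^2 = (229^1)^2 ≡ 229^2 = 52441 ≡ 267 (mod 1373)
229^4 = (229^2)^2 ≡ 267^2 = 71289 ≡ 1266 (mod 1373)
229^8 = (229^4)^2 ≡ 1266^2 = 1602756 ≡ 465 (mod 1373)
229^9 = 229^8 · 229^1 ≡ 465 · 229 ≡ 764 (mod 1373).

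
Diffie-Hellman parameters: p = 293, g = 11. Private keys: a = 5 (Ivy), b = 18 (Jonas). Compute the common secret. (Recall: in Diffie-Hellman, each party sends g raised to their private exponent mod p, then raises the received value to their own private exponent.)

58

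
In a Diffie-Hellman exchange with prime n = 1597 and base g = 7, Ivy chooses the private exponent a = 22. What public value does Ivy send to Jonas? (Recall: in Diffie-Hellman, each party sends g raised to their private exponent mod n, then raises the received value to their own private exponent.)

322

Public value = 7^22 mod 1597.
7^1 ≡ 7 (mod 1597)
7^2 = (7^1)^2 ≡ 7^2 = 49 ≡ 49 (mod 1597)
7^4 = (7^2)^2 ≡ 49^2 = 2401 ≡ 804 (mod 1597)
7^8 = (7^4)^2 ≡ 804^2 = 646416 ≡ 1228 (mod 1597)
7^16 = (7^8)^2 ≡ 1228^2 = 1507984 ≡ 416 (mod 1597)
7^22 = 7^16 · 7^4 · 7^2 ≡ 416 · 804 · 49 ≡ 322 (mod 1597).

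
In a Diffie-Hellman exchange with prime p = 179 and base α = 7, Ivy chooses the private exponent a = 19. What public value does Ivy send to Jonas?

78

Public value = 7^19 mod 179.
7^1 ≡ 7 (mod 179)
7^2 = (7^1)^2 ≡ 7^2 = 49 ≡ 49 (mod 179)
7^4 = (7^2)^2 ≡ 49^2 = 2401 ≡ 74 (mod 179)
7^8 = (7^4)^2 ≡ 74^2 = 5476 ≡ 106 (mod 179)
7^16 = (7^8)^2 ≡ 106^2 = 11236 ≡ 138 (mod 179)
7^19 = 7^16 · 7^2 · 7^1 ≡ 138 · 49 · 7 ≡ 78 (mod 179).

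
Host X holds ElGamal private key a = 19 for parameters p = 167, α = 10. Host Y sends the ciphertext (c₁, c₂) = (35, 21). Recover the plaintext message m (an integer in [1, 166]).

53

Shared mask s = c₁^a mod p = 35^19 mod 167.
35^1 ≡ 35 (mod 167)
35^2 = (35^1)^2 ≡ 35^2 = 1225 ≡ 56 (mod 167)
35^4 = (35^2)^2 ≡ 56^2 = 3136 ≡ 130 (mod 167)
35^8 = (35^4)^2 ≡ 130^2 = 16900 ≡ 33 (mod 167)
35^16 = (35^8)^2 ≡ 33^2 = 1089 ≡ 87 (mod 167)
35^19 = 35^16 · 35^2 · 35^1 ≡ 87 · 56 · 35 ≡ 13 (mod 167).
So s = 13; s⁻¹ ≡ 90 (mod 167).
m = c₂ · s⁻¹ mod 167 = 21 · 90 mod 167 = 53.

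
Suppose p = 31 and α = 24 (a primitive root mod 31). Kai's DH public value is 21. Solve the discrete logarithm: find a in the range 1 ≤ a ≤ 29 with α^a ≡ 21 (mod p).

23

Try successive powers of 24 modulo 31:
24^1 ≡ 24
24^2 ≡ 18
24^3 ≡ 29
24^4 ≡ 14
24^5 ≡ 26
24^6 ≡ 4
24^7 ≡ 3
24^8 ≡ 10
24^9 ≡ 23
24^10 ≡ 25
24^11 ≡ 11
24^12 ≡ 16
24^13 ≡ 12
24^14 ≡ 9
24^15 ≡ 30
24^16 ≡ 7
24^17 ≡ 13
24^18 ≡ 2
24^19 ≡ 17
24^20 ≡ 5
24^21 ≡ 27
24^22 ≡ 28
24^23 ≡ 21
Found: a = 23.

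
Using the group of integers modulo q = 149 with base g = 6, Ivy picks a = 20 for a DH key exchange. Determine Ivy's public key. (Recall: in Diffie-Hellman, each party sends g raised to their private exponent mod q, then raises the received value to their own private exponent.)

31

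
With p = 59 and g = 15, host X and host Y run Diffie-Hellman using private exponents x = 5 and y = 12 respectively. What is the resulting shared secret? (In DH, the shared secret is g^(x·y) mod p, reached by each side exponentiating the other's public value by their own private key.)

48

Host Y sends B = g^y mod p = 15^12 mod 59.
15^1 ≡ 15 (mod 59)
15^2 = (15^1)^2 ≡ 15^2 = 225 ≡ 48 (mod 59)
15^4 = (15^2)^2 ≡ 48^2 = 2304 ≡ 3 (mod 59)
15^8 = (15^4)^2 ≡ 3^2 = 9 ≡ 9 (mod 59)
15^12 = 15^8 · 15^4 ≡ 9 · 3 ≡ 27 (mod 59).
So B = 27. Host X then computes K = B^x mod p = 27^5 mod 59.
27^1 ≡ 27 (mod 59)
27^2 = (27^1)^2 ≡ 27^2 = 729 ≡ 21 (mod 59)
27^4 = (27^2)^2 ≡ 21^2 = 441 ≡ 28 (mod 59)
27^5 = 27^4 · 27^1 ≡ 28 · 27 ≡ 48 (mod 59).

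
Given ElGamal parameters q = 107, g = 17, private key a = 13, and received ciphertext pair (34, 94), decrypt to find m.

Shared mask s = c₁^a mod q = 34^13 mod 107.
34^1 ≡ 34 (mod 107)
34^2 = (34^1)^2 ≡ 34^2 = 1156 ≡ 86 (mod 107)
34^4 = (34^2)^2 ≡ 86^2 = 7396 ≡ 13 (mod 107)
34^8 = (34^4)^2 ≡ 13^2 = 169 ≡ 62 (mod 107)
34^13 = 34^8 · 34^4 · 34^1 ≡ 62 · 13 · 34 ≡ 12 (mod 107).
So s = 12; s⁻¹ ≡ 9 (mod 107).
m = c₂ · s⁻¹ mod 107 = 94 · 9 mod 107 = 97.

97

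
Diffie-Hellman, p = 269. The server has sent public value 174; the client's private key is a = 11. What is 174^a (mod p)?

60

Shared key K = 174^11 mod 269.
174^1 ≡ 174 (mod 269)
174^2 = (174^1)^2 ≡ 174^2 = 30276 ≡ 148 (mod 269)
174^4 = (174^2)^2 ≡ 148^2 = 21904 ≡ 115 (mod 269)
174^8 = (174^4)^2 ≡ 115^2 = 13225 ≡ 44 (mod 269)
174^11 = 174^8 · 174^2 · 174^1 ≡ 44 · 148 · 174 ≡ 60 (mod 269).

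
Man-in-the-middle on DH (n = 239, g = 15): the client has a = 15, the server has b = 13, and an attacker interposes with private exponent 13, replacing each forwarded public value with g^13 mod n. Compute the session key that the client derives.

The client receives an attacker's public value M = 15^13 mod 239 instead of the honest one.
15^1 ≡ 15 (mod 239)
15^2 = (15^1)^2 ≡ 15^2 = 225 ≡ 225 (mod 239)
15^4 = (15^2)^2 ≡ 225^2 = 50625 ≡ 196 (mod 239)
15^8 = (15^4)^2 ≡ 196^2 = 38416 ≡ 176 (mod 239)
15^13 = 15^8 · 15^4 · 15^1 ≡ 176 · 196 · 15 ≡ 5 (mod 239).
So M = 5. The client computes K = M^15 mod 239.
5^1 ≡ 5 (mod 239)
5^2 = (5^1)^2 ≡ 5^2 = 25 ≡ 25 (mod 239)
5^4 = (5^2)^2 ≡ 25^2 = 625 ≡ 147 (mod 239)
5^8 = (5^4)^2 ≡ 147^2 = 21609 ≡ 99 (mod 239)
5^15 = 5^8 · 5^4 · 5^2 · 5^1 ≡ 99 · 147 · 25 · 5 ≡ 96 (mod 239).

96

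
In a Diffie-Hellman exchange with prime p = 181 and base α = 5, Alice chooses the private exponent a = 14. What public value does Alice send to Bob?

Public value = 5^14 mod 181.
5^1 ≡ 5 (mod 181)
5^2 = (5^1)^2 ≡ 5^2 = 25 ≡ 25 (mod 181)
5^4 = (5^2)^2 ≡ 25^2 = 625 ≡ 82 (mod 181)
5^8 = (5^4)^2 ≡ 82^2 = 6724 ≡ 27 (mod 181)
5^14 = 5^8 · 5^4 · 5^2 ≡ 27 · 82 · 25 ≡ 145 (mod 181).

145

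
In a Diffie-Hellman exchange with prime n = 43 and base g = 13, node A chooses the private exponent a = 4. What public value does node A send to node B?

Public value = 13^4 mod 43.
13^1 ≡ 13 (mod 43)
13^2 = (13^1)^2 ≡ 13^2 = 169 ≡ 40 (mod 43)
13^4 = (13^2)^2 ≡ 40^2 = 1600 ≡ 9 (mod 43)

9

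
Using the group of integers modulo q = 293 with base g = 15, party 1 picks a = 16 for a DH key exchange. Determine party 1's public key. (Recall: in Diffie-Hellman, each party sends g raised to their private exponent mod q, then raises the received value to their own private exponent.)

Public value = 15^16 mod 293.
15^1 ≡ 15 (mod 293)
15^2 = (15^1)^2 ≡ 15^2 = 225 ≡ 225 (mod 293)
15^4 = (15^2)^2 ≡ 225^2 = 50625 ≡ 229 (mod 293)
15^8 = (15^4)^2 ≡ 229^2 = 52441 ≡ 287 (mod 293)
15^16 = (15^8)^2 ≡ 287^2 = 82369 ≡ 36 (mod 293)

36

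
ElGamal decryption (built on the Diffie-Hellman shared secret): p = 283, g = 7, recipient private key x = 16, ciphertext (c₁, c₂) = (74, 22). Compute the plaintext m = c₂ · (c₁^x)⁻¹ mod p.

Shared mask s = c₁^x mod p = 74^16 mod 283.
74^1 ≡ 74 (mod 283)
74^2 = (74^1)^2 ≡ 74^2 = 5476 ≡ 99 (mod 283)
74^4 = (74^2)^2 ≡ 99^2 = 9801 ≡ 179 (mod 283)
74^8 = (74^4)^2 ≡ 179^2 = 32041 ≡ 62 (mod 283)
74^16 = (74^8)^2 ≡ 62^2 = 3844 ≡ 165 (mod 283)
So s = 165; s⁻¹ ≡ 271 (mod 283).
m = c₂ · s⁻¹ mod 283 = 22 · 271 mod 283 = 19.

19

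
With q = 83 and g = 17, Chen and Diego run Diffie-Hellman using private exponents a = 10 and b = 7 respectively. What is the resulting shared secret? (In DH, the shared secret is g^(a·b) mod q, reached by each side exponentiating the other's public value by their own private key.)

61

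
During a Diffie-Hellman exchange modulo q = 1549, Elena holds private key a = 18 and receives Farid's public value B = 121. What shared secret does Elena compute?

219

Shared key K = 121^18 mod 1549.
121^1 ≡ 121 (mod 1549)
121^2 = (121^1)^2 ≡ 121^2 = 14641 ≡ 700 (mod 1549)
121^4 = (121^2)^2 ≡ 700^2 = 490000 ≡ 516 (mod 1549)
121^8 = (121^4)^2 ≡ 516^2 = 266256 ≡ 1377 (mod 1549)
121^16 = (121^8)^2 ≡ 1377^2 = 1896129 ≡ 153 (mod 1549)
121^18 = 121^16 · 121^2 ≡ 153 · 700 ≡ 219 (mod 1549).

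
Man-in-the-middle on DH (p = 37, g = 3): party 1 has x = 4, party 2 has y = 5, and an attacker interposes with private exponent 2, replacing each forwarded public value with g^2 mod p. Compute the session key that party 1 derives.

Party 1 receives an attacker's public value M = 3^2 mod 37 instead of the honest one.
3^1 ≡ 3 (mod 37)
3^2 = (3^1)^2 ≡ 3^2 = 9 ≡ 9 (mod 37)
So M = 9. Party 1 computes K = M^4 mod 37.
9^1 ≡ 9 (mod 37)
9^2 = (9^1)^2 ≡ 9^2 = 81 ≡ 7 (mod 37)
9^4 = (9^2)^2 ≡ 7^2 = 49 ≡ 12 (mod 37)

12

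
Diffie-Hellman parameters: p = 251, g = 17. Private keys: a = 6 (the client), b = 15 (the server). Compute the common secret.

64

The server sends B = g^b mod p = 17^15 mod 251.
17^1 ≡ 17 (mod 251)
17^2 = (17^1)^2 ≡ 17^2 = 289 ≡ 38 (mod 251)
17^4 = (17^2)^2 ≡ 38^2 = 1444 ≡ 189 (mod 251)
17^8 = (17^4)^2 ≡ 189^2 = 35721 ≡ 79 (mod 251)
17^15 = 17^8 · 17^4 · 17^2 · 17^1 ≡ 79 · 189 · 38 · 17 ≡ 249 (mod 251).
So B = 249. The client then computes K = B^a mod p = 249^6 mod 251.
249^1 ≡ 249 (mod 251)
249^2 = (249^1)^2 ≡ 249^2 = 62001 ≡ 4 (mod 251)
249^4 = (249^2)^2 ≡ 4^2 = 16 ≡ 16 (mod 251)
249^6 = 249^4 · 249^2 ≡ 16 · 4 ≡ 64 (mod 251).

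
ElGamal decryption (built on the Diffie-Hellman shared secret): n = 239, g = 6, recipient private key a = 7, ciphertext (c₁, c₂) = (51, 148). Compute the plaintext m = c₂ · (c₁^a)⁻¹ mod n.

149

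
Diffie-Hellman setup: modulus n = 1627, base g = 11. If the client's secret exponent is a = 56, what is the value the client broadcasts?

Public value = 11^{56} \pmod{1627}.
11^1 ≡ 11 (mod 1627)
11^2 = (11^1)^2 ≡ 11^2 = 121 ≡ 121 (mod 1627)
11^4 = (11^2)^2 ≡ 121^2 = 14641 ≡ 1625 (mod 1627)
11^8 = (11^4)^2 ≡ 1625^2 = 2640625 ≡ 4 (mod 1627)
11^16 = (11^8)^2 ≡ 4^2 = 16 ≡ 16 (mod 1627)
11^32 = (11^16)^2 ≡ 16^2 = 256 ≡ 256 (mod 1627)
11^56 = 11^32 · 11^16 · 11^8 ≡ 256 · 16 · 4 ≡ 114 (mod 1627).

114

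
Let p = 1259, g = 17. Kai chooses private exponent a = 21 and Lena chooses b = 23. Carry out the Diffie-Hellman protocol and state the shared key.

Kai sends A = g^a mod p = 17^21 mod 1259.
17^1 ≡ 17 (mod 1259)
17^2 = (17^1)^2 ≡ 17^2 = 289 ≡ 289 (mod 1259)
17^4 = (17^2)^2 ≡ 289^2 = 83521 ≡ 427 (mod 1259)
17^8 = (17^4)^2 ≡ 427^2 = 182329 ≡ 1033 (mod 1259)
17^16 = (17^8)^2 ≡ 1033^2 = 1067089 ≡ 716 (mod 1259)
17^21 = 17^16 · 17^4 · 17^1 ≡ 716 · 427 · 17 ≡ 292 (mod 1259).
So A = 292. Lena then computes K = A^b mod p = 292^23 mod 1259.
292^1 ≡ 292 (mod 1259)
292^2 = (292^1)^2 ≡ 292^2 = 85264 ≡ 911 (mod 1259)
292^4 = (292^2)^2 ≡ 911^2 = 829921 ≡ 240 (mod 1259)
292^8 = (292^4)^2 ≡ 240^2 = 57600 ≡ 945 (mod 1259)
292^16 = (292^8)^2 ≡ 945^2 = 893025 ≡ 394 (mod 1259)
292^23 = 292^16 · 292^4 · 292^2 · 292^1 ≡ 394 · 240 · 911 · 292 ≡ 1163 (mod 1259).

1163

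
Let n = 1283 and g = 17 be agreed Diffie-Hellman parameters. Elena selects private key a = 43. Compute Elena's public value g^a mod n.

82

Public value = 17^43 mod 1283.
17^1 ≡ 17 (mod 1283)
17^2 = (17^1)^2 ≡ 17^2 = 289 ≡ 289 (mod 1283)
17^4 = (17^2)^2 ≡ 289^2 = 83521 ≡ 126 (mod 1283)
17^8 = (17^4)^2 ≡ 126^2 = 15876 ≡ 480 (mod 1283)
17^16 = (17^8)^2 ≡ 480^2 = 230400 ≡ 743 (mod 1283)
17^32 = (17^16)^2 ≡ 743^2 = 552049 ≡ 359 (mod 1283)
17^43 = 17^32 · 17^8 · 17^2 · 17^1 ≡ 359 · 480 · 289 · 17 ≡ 82 (mod 1283).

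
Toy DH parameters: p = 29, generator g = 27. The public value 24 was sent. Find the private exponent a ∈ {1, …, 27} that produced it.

Try successive powers of 27 modulo 29:
27^1 ≡ 27
27^2 ≡ 4
27^3 ≡ 21
27^4 ≡ 16
27^5 ≡ 26
27^6 ≡ 6
27^7 ≡ 17
27^8 ≡ 24
Found: a = 8.

8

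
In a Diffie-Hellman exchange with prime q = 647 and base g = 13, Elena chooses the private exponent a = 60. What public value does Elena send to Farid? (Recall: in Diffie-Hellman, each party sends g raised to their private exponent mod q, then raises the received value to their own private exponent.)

9

Public value = 13^60 (mod 647).
13^1 ≡ 13 (mod 647)
13^2 = (13^1)^2 ≡ 13^2 = 169 ≡ 169 (mod 647)
13^4 = (13^2)^2 ≡ 169^2 = 28561 ≡ 93 (mod 647)
13^8 = (13^4)^2 ≡ 93^2 = 8649 ≡ 238 (mod 647)
13^16 = (13^8)^2 ≡ 238^2 = 56644 ≡ 355 (mod 647)
13^32 = (13^16)^2 ≡ 355^2 = 126025 ≡ 507 (mod 647)
13^60 = 13^32 · 13^16 · 13^8 · 13^4 ≡ 507 · 355 · 238 · 93 ≡ 9 (mod 647).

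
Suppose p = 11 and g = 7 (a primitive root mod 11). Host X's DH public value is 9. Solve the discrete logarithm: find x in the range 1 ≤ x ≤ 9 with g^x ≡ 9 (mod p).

8

Try successive powers of 7 modulo 11:
7^1 ≡ 7
7^2 ≡ 5
7^3 ≡ 2
7^4 ≡ 3
7^5 ≡ 10
7^6 ≡ 4
7^7 ≡ 6
7^8 ≡ 9
Found: x = 8.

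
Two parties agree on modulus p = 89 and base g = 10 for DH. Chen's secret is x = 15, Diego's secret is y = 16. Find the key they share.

Diego sends B = g^y mod p = 10^16 mod 89.
10^1 ≡ 10 (mod 89)
10^2 = (10^1)^2 ≡ 10^2 = 100 ≡ 11 (mod 89)
10^4 = (10^2)^2 ≡ 11^2 = 121 ≡ 32 (mod 89)
10^8 = (10^4)^2 ≡ 32^2 = 1024 ≡ 45 (mod 89)
10^16 = (10^8)^2 ≡ 45^2 = 2025 ≡ 67 (mod 89)
So B = 67. Chen then computes K = B^x mod p = 67^15 mod 89.
67^1 ≡ 67 (mod 89)
67^2 = (67^1)^2 ≡ 67^2 = 4489 ≡ 39 (mod 89)
67^4 = (67^2)^2 ≡ 39^2 = 1521 ≡ 8 (mod 89)
67^8 = (67^4)^2 ≡ 8^2 = 64 ≡ 64 (mod 89)
67^15 = 67^8 · 67^4 · 67^2 · 67^1 ≡ 64 · 8 · 39 · 67 ≡ 8 (mod 89).

8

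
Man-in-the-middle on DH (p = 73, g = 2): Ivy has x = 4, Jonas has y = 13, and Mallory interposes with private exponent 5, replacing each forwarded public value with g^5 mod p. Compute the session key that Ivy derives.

4

Ivy receives Mallory's public value M = 2^5 mod 73 instead of the honest one.
2^1 ≡ 2 (mod 73)
2^2 = (2^1)^2 ≡ 2^2 = 4 ≡ 4 (mod 73)
2^4 = (2^2)^2 ≡ 4^2 = 16 ≡ 16 (mod 73)
2^5 = 2^4 · 2^1 ≡ 16 · 2 ≡ 32 (mod 73).
So M = 32. Ivy computes K = M^4 mod 73.
32^1 ≡ 32 (mod 73)
32^2 = (32^1)^2 ≡ 32^2 = 1024 ≡ 2 (mod 73)
32^4 = (32^2)^2 ≡ 2^2 = 4 ≡ 4 (mod 73)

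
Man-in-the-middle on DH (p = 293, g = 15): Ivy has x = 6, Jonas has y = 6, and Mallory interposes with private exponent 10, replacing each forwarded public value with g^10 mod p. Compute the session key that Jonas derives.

126

Jonas receives Mallory's public value M = 15^10 mod 293 instead of the honest one.
15^1 ≡ 15 (mod 293)
15^2 = (15^1)^2 ≡ 15^2 = 225 ≡ 225 (mod 293)
15^4 = (15^2)^2 ≡ 225^2 = 50625 ≡ 229 (mod 293)
15^8 = (15^4)^2 ≡ 229^2 = 52441 ≡ 287 (mod 293)
15^10 = 15^8 · 15^2 ≡ 287 · 225 ≡ 115 (mod 293).
So M = 115. Jonas computes K = M^6 mod 293.
115^1 ≡ 115 (mod 293)
115^2 = (115^1)^2 ≡ 115^2 = 13225 ≡ 40 (mod 293)
115^4 = (115^2)^2 ≡ 40^2 = 1600 ≡ 135 (mod 293)
115^6 = 115^4 · 115^2 ≡ 135 · 40 ≡ 126 (mod 293).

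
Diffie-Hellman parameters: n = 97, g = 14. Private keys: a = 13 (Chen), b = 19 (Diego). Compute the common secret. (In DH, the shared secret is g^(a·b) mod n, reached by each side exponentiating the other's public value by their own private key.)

82

Diego sends B = g^b mod n = 14^19 mod 97.
14^1 ≡ 14 (mod 97)
14^2 = (14^1)^2 ≡ 14^2 = 196 ≡ 2 (mod 97)
14^4 = (14^2)^2 ≡ 2^2 = 4 ≡ 4 (mod 97)
14^8 = (14^4)^2 ≡ 4^2 = 16 ≡ 16 (mod 97)
14^16 = (14^8)^2 ≡ 16^2 = 256 ≡ 62 (mod 97)
14^19 = 14^16 · 14^2 · 14^1 ≡ 62 · 2 · 14 ≡ 87 (mod 97).
So B = 87. Chen then computes K = B^a mod n = 87^13 mod 97.
87^1 ≡ 87 (mod 97)
87^2 = (87^1)^2 ≡ 87^2 = 7569 ≡ 3 (mod 97)
87^4 = (87^2)^2 ≡ 3^2 = 9 ≡ 9 (mod 97)
87^8 = (87^4)^2 ≡ 9^2 = 81 ≡ 81 (mod 97)
87^13 = 87^8 · 87^4 · 87^1 ≡ 81 · 9 · 87 ≡ 82 (mod 97).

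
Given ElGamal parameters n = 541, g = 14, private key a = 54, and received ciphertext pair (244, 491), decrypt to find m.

249

Shared mask s = c₁^a mod n = 244^54 mod 541.
244^1 ≡ 244 (mod 541)
244^2 = (244^1)^2 ≡ 244^2 = 59536 ≡ 26 (mod 541)
244^4 = (244^2)^2 ≡ 26^2 = 676 ≡ 135 (mod 541)
244^8 = (244^4)^2 ≡ 135^2 = 18225 ≡ 372 (mod 541)
244^16 = (244^8)^2 ≡ 372^2 = 138384 ≡ 429 (mod 541)
244^32 = (244^16)^2 ≡ 429^2 = 184041 ≡ 101 (mod 541)
244^54 = 244^32 · 244^16 · 244^4 · 244^2 ≡ 101 · 429 · 135 · 26 ≡ 493 (mod 541).
So s = 493; s⁻¹ ≡ 417 (mod 541).
m = c₂ · s⁻¹ mod 541 = 491 · 417 mod 541 = 249.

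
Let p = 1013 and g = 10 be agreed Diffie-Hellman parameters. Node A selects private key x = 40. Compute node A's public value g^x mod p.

382

Public value = 10^40 mod 1013.
10^1 ≡ 10 (mod 1013)
10^2 = (10^1)^2 ≡ 10^2 = 100 ≡ 100 (mod 1013)
10^4 = (10^2)^2 ≡ 100^2 = 10000 ≡ 883 (mod 1013)
10^8 = (10^4)^2 ≡ 883^2 = 779689 ≡ 692 (mod 1013)
10^16 = (10^8)^2 ≡ 692^2 = 478864 ≡ 728 (mod 1013)
10^32 = (10^16)^2 ≡ 728^2 = 529984 ≡ 185 (mod 1013)
10^40 = 10^32 · 10^8 ≡ 185 · 692 ≡ 382 (mod 1013).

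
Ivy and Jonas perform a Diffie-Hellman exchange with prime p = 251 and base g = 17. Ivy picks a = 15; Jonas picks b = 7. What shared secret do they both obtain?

Ivy sends A = g^a mod p = 17^15 mod 251.
17^1 ≡ 17 (mod 251)
17^2 = (17^1)^2 ≡ 17^2 = 289 ≡ 38 (mod 251)
17^4 = (17^2)^2 ≡ 38^2 = 1444 ≡ 189 (mod 251)
17^8 = (17^4)^2 ≡ 189^2 = 35721 ≡ 79 (mod 251)
17^15 = 17^8 · 17^4 · 17^2 · 17^1 ≡ 79 · 189 · 38 · 17 ≡ 249 (mod 251).
So A = 249. Jonas then computes K = A^b mod p = 249^7 mod 251.
249^1 ≡ 249 (mod 251)
249^2 = (249^1)^2 ≡ 249^2 = 62001 ≡ 4 (mod 251)
249^4 = (249^2)^2 ≡ 4^2 = 16 ≡ 16 (mod 251)
249^7 = 249^4 · 249^2 · 249^1 ≡ 16 · 4 · 249 ≡ 123 (mod 251).

123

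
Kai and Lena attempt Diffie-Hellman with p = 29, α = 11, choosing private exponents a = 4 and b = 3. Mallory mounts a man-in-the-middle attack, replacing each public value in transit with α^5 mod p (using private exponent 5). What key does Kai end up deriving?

Kai receives Mallory's public value M = 11^5 mod 29 instead of the honest one.
11^1 ≡ 11 (mod 29)
11^2 = (11^1)^2 ≡ 11^2 = 121 ≡ 5 (mod 29)
11^4 = (11^2)^2 ≡ 5^2 = 25 ≡ 25 (mod 29)
11^5 = 11^4 · 11^1 ≡ 25 · 11 ≡ 14 (mod 29).
So M = 14. Kai computes K = M^4 mod 29.
14^1 ≡ 14 (mod 29)
14^2 = (14^1)^2 ≡ 14^2 = 196 ≡ 22 (mod 29)
14^4 = (14^2)^2 ≡ 22^2 = 484 ≡ 20 (mod 29)

20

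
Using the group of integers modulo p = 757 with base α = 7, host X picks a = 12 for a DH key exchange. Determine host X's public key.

Public value = 7^12 mod 757.
7^1 ≡ 7 (mod 757)
7^2 = (7^1)^2 ≡ 7^2 = 49 ≡ 49 (mod 757)
7^4 = (7^2)^2 ≡ 49^2 = 2401 ≡ 130 (mod 757)
7^8 = (7^4)^2 ≡ 130^2 = 16900 ≡ 246 (mod 757)
7^12 = 7^8 · 7^4 ≡ 246 · 130 ≡ 186 (mod 757).

186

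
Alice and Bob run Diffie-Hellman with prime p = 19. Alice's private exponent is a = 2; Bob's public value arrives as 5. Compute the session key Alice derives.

6

Shared key K = 5^2 mod 19.
5^1 ≡ 5 (mod 19)
5^2 = (5^1)^2 ≡ 5^2 = 25 ≡ 6 (mod 19)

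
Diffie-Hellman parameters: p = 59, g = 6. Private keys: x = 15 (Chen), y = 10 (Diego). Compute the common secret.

Diego sends B = g^y mod p = 6^10 mod 59.
6^1 ≡ 6 (mod 59)
6^2 = (6^1)^2 ≡ 6^2 = 36 ≡ 36 (mod 59)
6^4 = (6^2)^2 ≡ 36^2 = 1296 ≡ 57 (mod 59)
6^8 = (6^4)^2 ≡ 57^2 = 3249 ≡ 4 (mod 59)
6^10 = 6^8 · 6^2 ≡ 4 · 36 ≡ 26 (mod 59).
So B = 26. Chen then computes K = B^x mod p = 26^15 mod 59.
26^1 ≡ 26 (mod 59)
26^2 = (26^1)^2 ≡ 26^2 = 676 ≡ 27 (mod 59)
26^4 = (26^2)^2 ≡ 27^2 = 729 ≡ 21 (mod 59)
26^8 = (26^4)^2 ≡ 21^2 = 441 ≡ 28 (mod 59)
26^15 = 26^8 · 26^4 · 26^2 · 26^1 ≡ 28 · 21 · 27 · 26 ≡ 12 (mod 59).

12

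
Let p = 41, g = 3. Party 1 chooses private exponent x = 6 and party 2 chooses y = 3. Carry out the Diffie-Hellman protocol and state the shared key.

Party 2 sends B = g^y mod p = 3^3 mod 41.
3^1 ≡ 3 (mod 41)
3^2 = (3^1)^2 ≡ 3^2 = 9 ≡ 9 (mod 41)
3^3 = 3^2 · 3^1 ≡ 9 · 3 ≡ 27 (mod 41).
So B = 27. Party 1 then computes K = B^x mod p = 27^6 mod 41.
27^1 ≡ 27 (mod 41)
27^2 = (27^1)^2 ≡ 27^2 = 729 ≡ 32 (mod 41)
27^4 = (27^2)^2 ≡ 32^2 = 1024 ≡ 40 (mod 41)
27^6 = 27^4 · 27^2 ≡ 40 · 32 ≡ 9 (mod 41).

9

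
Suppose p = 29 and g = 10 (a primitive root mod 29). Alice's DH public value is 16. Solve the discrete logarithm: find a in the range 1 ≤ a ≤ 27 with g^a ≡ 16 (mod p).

Try successive powers of 10 modulo 29:
10^1 ≡ 10
10^2 ≡ 13
10^3 ≡ 14
10^4 ≡ 24
10^5 ≡ 8
10^6 ≡ 22
10^7 ≡ 17
10^8 ≡ 25
10^9 ≡ 18
10^10 ≡ 6
10^11 ≡ 2
10^12 ≡ 20
10^13 ≡ 26
10^14 ≡ 28
10^15 ≡ 19
10^16 ≡ 16
Found: a = 16.

16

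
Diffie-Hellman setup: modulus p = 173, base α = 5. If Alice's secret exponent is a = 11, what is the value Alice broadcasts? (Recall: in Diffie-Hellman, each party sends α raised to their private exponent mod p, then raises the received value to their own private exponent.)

86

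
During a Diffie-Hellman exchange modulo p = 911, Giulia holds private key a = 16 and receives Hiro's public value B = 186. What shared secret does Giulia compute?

243

Shared key K = 186^16 mod 911.
186^1 ≡ 186 (mod 911)
186^2 = (186^1)^2 ≡ 186^2 = 34596 ≡ 889 (mod 911)
186^4 = (186^2)^2 ≡ 889^2 = 790321 ≡ 484 (mod 911)
186^8 = (186^4)^2 ≡ 484^2 = 234256 ≡ 129 (mod 911)
186^16 = (186^8)^2 ≡ 129^2 = 16641 ≡ 243 (mod 911)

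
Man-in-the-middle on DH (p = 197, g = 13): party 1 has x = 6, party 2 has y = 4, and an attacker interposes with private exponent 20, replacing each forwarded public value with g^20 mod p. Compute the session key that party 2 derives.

70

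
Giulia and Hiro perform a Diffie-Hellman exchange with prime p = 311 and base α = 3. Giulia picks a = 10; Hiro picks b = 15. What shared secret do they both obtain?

Hiro sends B = α^b mod p = 3^15 mod 311.
3^1 ≡ 3 (mod 311)
3^2 = (3^1)^2 ≡ 3^2 = 9 ≡ 9 (mod 311)
3^4 = (3^2)^2 ≡ 9^2 = 81 ≡ 81 (mod 311)
3^8 = (3^4)^2 ≡ 81^2 = 6561 ≡ 30 (mod 311)
3^15 = 3^8 · 3^4 · 3^2 · 3^1 ≡ 30 · 81 · 9 · 3 ≡ 300 (mod 311).
So B = 300. Giulia then computes K = B^a mod p = 300^10 mod 311.
300^1 ≡ 300 (mod 311)
300^2 = (300^1)^2 ≡ 300^2 = 90000 ≡ 121 (mod 311)
300^4 = (300^2)^2 ≡ 121^2 = 14641 ≡ 24 (mod 311)
300^8 = (300^4)^2 ≡ 24^2 = 576 ≡ 265 (mod 311)
300^10 = 300^8 · 300^2 ≡ 265 · 121 ≡ 32 (mod 311).

32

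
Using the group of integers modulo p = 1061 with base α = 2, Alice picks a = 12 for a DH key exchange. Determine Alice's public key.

913

Public value = 2^12 mod 1061.
2^1 ≡ 2 (mod 1061)
2^2 = (2^1)^2 ≡ 2^2 = 4 ≡ 4 (mod 1061)
2^4 = (2^2)^2 ≡ 4^2 = 16 ≡ 16 (mod 1061)
2^8 = (2^4)^2 ≡ 16^2 = 256 ≡ 256 (mod 1061)
2^12 = 2^8 · 2^4 ≡ 256 · 16 ≡ 913 (mod 1061).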